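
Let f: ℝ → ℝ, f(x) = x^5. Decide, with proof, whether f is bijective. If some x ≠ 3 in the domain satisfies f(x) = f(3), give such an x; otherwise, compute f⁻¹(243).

On ℝ, x ↦ x^5 is strictly increasing (injective) and for any y ∈ ℝ the 5th root y^{1/5} lies in ℝ (surjective). So f is bijective.
Since x ↦ x^5 is strictly increasing on ℝ, it is injective there, so no x ≠ 3 in the domain has f(x) = f(3). We therefore compute f⁻¹(243) = 243^{1/5} = 3 (indeed 3^5 = 243).

3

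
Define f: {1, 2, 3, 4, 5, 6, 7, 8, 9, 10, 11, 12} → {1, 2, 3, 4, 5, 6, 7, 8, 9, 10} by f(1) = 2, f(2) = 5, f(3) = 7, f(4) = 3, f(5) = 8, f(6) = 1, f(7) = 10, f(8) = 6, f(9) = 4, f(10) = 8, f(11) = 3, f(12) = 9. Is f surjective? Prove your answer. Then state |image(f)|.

10

Every element of the codomain has a preimage: 1 = f(6), 2 = f(1), 3 = f(4), 4 = f(9), 5 = f(2), 6 = f(8), 7 = f(3), 8 = f(5), 9 = f(12), 10 = f(7).
Thus f is surjective.
The image of f is {1, 2, 3, 4, 5, 6, 7, 8, 9, 10}, which has 10 elements.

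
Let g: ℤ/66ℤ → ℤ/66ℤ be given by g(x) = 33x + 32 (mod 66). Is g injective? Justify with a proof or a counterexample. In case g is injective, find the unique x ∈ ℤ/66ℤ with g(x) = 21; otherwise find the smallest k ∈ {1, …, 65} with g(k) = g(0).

2

We have gcd(33, 66) = 33 > 1. Taking a = 0 and b = 2: g(0) = 32 and g(2) = 33·2 + 32 = 98 ≡ 32 (mod 66).
So g(0) = g(2) while 0 ≠ 2, thus g is not injective.
Since g is not injective, we find the least positive k with g(k) = g(0): this means 33k ≡ 0 (mod 66), i.e. 66 ∣ 33k. Since gcd(33, 66) = 33, dividing through by 33 this holds exactly when 2 ∣ k.
The smallest positive such k is 2.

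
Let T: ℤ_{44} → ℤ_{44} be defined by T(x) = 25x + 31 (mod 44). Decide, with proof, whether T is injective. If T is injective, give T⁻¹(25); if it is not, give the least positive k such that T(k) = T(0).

Suppose T(u) = T(v) in ℤ_{44}. Then 25u + 31 ≡ 25v + 31 (mod 44), so 25(u − v) ≡ 0 (mod 44).
Since gcd(25, 44) = 1, 25 is invertible modulo 44, so u − v ≡ 0 (mod 44), i.e. u = v.
Hence T is injective.
We now compute 25⁻¹ mod 44 explicitly. Euclid's algorithm: 44 = 1·25 + 19, 25 = 1·19 + 6, 19 = 3·6 + 1; back-substituting gives 1 = 37·25 − 21·44, so 25⁻¹ ≡ 37 (mod 44).
Since T is injective, we compute T⁻¹(25): solve 25x + 31 ≡ 25 (mod 44), i.e. 25x ≡ 38 (mod 44).
Multiplying by 25⁻¹ = 37 gives x ≡ 37·38 = 1406 = 31·44 + 42 ≡ 42 (mod 44).
Check: T(42) = 25·42 + 31 = 1081 = 24·44 + 25 ≡ 25 (mod 44).

42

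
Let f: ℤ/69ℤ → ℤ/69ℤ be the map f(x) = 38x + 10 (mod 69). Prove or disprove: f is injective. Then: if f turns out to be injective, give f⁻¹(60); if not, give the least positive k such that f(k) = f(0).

34

Recall that f is injective when f(a) = f(b) forces a = b.
Suppose f(a) = f(b) in ℤ/69ℤ. Then 38a + 10 ≡ 38b + 10 (mod 69), therefore 38(a − b) ≡ 0 (mod 69).
Since gcd(38, 69) = 1, 38 is invertible modulo 69, therefore a − b ≡ 0 (mod 69), i.e. a = b.
So f is injective.
We now compute 38⁻¹ mod 69 explicitly. Euclid's algorithm: 69 = 1·38 + 31, 38 = 1·31 + 7, 31 = 4·7 + 3, 7 = 2·3 + 1; back-substituting gives 1 = 20·38 − 11·69, so 38⁻¹ ≡ 20 (mod 69).
Since f is injective, we compute f⁻¹(60): solve 38x + 10 ≡ 60 (mod 69), i.e. 38x ≡ 50 (mod 69).
Multiplying by 38⁻¹ = 20 gives x ≡ 20·50 = 1000 = 14·69 + 34 ≡ 34 (mod 69).
Check: f(34) = 38·34 + 10 = 1302 = 18·69 + 60 ≡ 60 (mod 69).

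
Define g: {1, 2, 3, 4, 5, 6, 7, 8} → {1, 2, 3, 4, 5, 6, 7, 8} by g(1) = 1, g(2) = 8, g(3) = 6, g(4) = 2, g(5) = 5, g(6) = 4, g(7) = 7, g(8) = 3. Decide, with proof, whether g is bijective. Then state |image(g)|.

The values 1, 8, 6, 2, 5, 4, 7, 3 are a permutation of {1, 2, 3, 4, 5, 6, 7, 8}: each element appears exactly once.
So g is injective and surjective, hence bijective.
The image of g is {1, 2, 3, 4, 5, 6, 7, 8}, which has 8 elements.

8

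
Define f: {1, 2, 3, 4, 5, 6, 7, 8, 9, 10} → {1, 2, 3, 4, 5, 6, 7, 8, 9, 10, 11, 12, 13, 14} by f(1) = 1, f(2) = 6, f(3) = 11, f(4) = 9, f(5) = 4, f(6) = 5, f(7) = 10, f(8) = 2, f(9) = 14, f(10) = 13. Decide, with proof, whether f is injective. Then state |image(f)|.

The values f(1), …, f(10) are 1, 6, 11, 9, 4, 5, 10, 2, 14, 13 — all distinct.
So f(s) = f(t) only when s = t, and f is injective.
The image of f is {1, 2, 4, 5, 6, 9, 10, 11, 13, 14}, which has 10 elements.

10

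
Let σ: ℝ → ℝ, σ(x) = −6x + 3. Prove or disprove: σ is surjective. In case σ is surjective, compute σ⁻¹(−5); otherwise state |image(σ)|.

4/3

Recall: σ is surjective if every y in the codomain equals σ(x) for some x in the domain.
For any y ∈ ℝ, x = (y − 3)/(−6) satisfies σ(x) = y.
Therefore σ is surjective.
Since σ is surjective, we compute σ⁻¹(−5) = (−5 − 3)/(−6) = 4/3.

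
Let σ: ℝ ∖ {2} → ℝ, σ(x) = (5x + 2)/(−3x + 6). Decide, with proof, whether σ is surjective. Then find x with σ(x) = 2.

If σ(x) = −5/3, cross-multiplying gives −3(5x + 2) = 5(−3x + 6), which simplifies to −6 = 30 — false.  So −5/3 has no preimage and σ is not surjective.
Solving σ(x) = 2: cross-multiplying gives 5x + 2 = 2(−3x + 6), which rearranges to 11x = 10, so x = 10/11.

10/11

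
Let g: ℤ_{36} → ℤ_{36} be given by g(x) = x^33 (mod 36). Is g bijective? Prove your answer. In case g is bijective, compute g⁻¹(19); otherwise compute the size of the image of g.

9

g(0) = 0^33 = 0.
g(6): Repeated squaring mod 36: 6^1 ≡ 6, 6^2 ≡ 6² = 36 ≡ 0, 6^4 ≡ 0² = 0, 6^8 ≡ 0² = 0, 6^16 ≡ 0² = 0, 6^32 ≡ 0² = 0. Since 33 = 32 + 1, 6^33 ≡ 0·6: 0·6 = 0. So 6^33 ≡ 0 (mod 36).
So g(0) = g(6) = 0 while 0 ≠ 6, therefore g is not injective, hence not bijective.
Since g is not bijective, we determine |image(g)|. Computing x^33 mod 36 for each x (by repeated squaring, reducing mod 36 at every step), the values g(0), g(1), …, g(35) are: 0, 1, 8, 27, 28, 17, 0, 19, 8, 9, 28, 35, 0, 1, 8, 27, 28, 17, 0, 19, 8, 9, 28, 35, 0, 1, 8, 27, 28, 17, 0, 19, 8, 9, 28, 35.
The distinct values are {0, 1, 8, 9, 17, 19, 27, 28, 35}; there are 9 of them.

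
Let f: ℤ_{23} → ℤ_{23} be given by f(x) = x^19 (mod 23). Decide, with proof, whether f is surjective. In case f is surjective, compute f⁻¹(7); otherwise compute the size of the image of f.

Since 23 is prime, the nonzero elements of ℤ_{23} form a cyclic group of order 22.
As gcd(19, 22) = 1, raising to the 19th power is a bijection on this group: if u^19 ≡ v^19 then (uv^{−1})^19 = 1, and the only element of order dividing gcd(19, 22) = 1 is 1, so u = v.
With f(0) = 0 this makes f injective on all of ℤ_{23}, hence bijective (finite equal-size domain and codomain). In particular f is surjective.
Since f is surjective, we find the preimage of 7. The inverse of x ↦ x^19 on (ℤ_{23})^× is x ↦ x^7, because 19·7 = 133 = 6·22 + 1 ≡ 1 (mod 22) and x^{22} = 1 for x ≠ 0 (Fermat). So f⁻¹(7) = 7^7 mod 23.
Repeated squaring mod 23: 7^1 ≡ 7, 7^2 ≡ 7² = 49 ≡ 3, 7^4 ≡ 3² = 9. Since 7 = 4 + 2 + 1, 7^7 ≡ 9·3·7: 9·3 = 27 ≡ 4, then 4·7 = 28 ≡ 5. So 7^7 ≡ 5 (mod 23).
Hence f⁻¹(7) = 5.

5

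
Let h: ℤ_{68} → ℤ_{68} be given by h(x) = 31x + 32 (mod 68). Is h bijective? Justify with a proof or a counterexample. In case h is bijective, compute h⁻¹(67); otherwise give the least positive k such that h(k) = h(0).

45

Suppose h(a) = h(b) in ℤ_{68}. Then 31a + 32 ≡ 31b + 32 (mod 68), hence 31(a − b) ≡ 0 (mod 68).
Since gcd(31, 68) = 1, 31 is invertible modulo 68, hence a − b ≡ 0 (mod 68), i.e. a = b.
We now compute 31⁻¹ mod 68 explicitly. Euclid's algorithm: 68 = 2·31 + 6, 31 = 5·6 + 1; back-substituting gives 1 = 11·31 − 5·68, so 31⁻¹ ≡ 11 (mod 68).
For any y ∈ ℤ_{68}, x = 11(y − 32) mod 68 satisfies h(x) = 31·11(y − 32) + 32 ≡ y (since 31·11 ≡ 1 mod 68). So every y has a preimage.
Thus h is bijective.
Since h is bijective, we compute h⁻¹(67): solve 31x + 32 ≡ 67 (mod 68), i.e. 31x ≡ 35 (mod 68).
Multiplying by 31⁻¹ = 11 gives x ≡ 11·35 = 385 = 5·68 + 45 ≡ 45 (mod 68).
Check: h(45) = 31·45 + 32 = 1427 = 20·68 + 67 ≡ 67 (mod 68).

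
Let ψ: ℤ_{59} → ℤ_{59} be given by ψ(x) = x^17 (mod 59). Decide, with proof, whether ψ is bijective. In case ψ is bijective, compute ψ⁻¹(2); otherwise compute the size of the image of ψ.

34

Since 59 is prime, the nonzero elements of ℤ_{59} form a cyclic group of order 58.
As gcd(17, 58) = 1, raising to the 17th power is a bijection on this group: if x_1^17 ≡ x_2^17 then (x_1x_2^{−1})^17 = 1, and the only element of order dividing gcd(17, 58) = 1 is 1, so x_1 = x_2.
With ψ(0) = 0 this makes ψ injective on all of ℤ_{59}, hence bijective (finite equal-size domain and codomain). In particular ψ is bijective.
Since ψ is bijective, we find the preimage of 2. The inverse of x ↦ x^17 on (ℤ_{59})^× is x ↦ x^41, because 17·41 = 697 = 12·58 + 1 ≡ 1 (mod 58) and x^{58} = 1 for x ≠ 0 (Fermat). So ψ⁻¹(2) = 2^41 mod 59.
Repeated squaring mod 59: 2^1 ≡ 2, 2^2 ≡ 2² = 4, 2^4 ≡ 4² = 16, 2^8 ≡ 16² = 256 ≡ 20, 2^16 ≡ 20² = 400 ≡ 46, 2^32 ≡ 46² = 2116 ≡ 51. Since 41 = 32 + 8 + 1, 2^41 ≡ 51·20·2: 51·20 = 1020 ≡ 17, then 17·2 = 34. So 2^41 ≡ 34 (mod 59).
Hence ψ⁻¹(2) = 34.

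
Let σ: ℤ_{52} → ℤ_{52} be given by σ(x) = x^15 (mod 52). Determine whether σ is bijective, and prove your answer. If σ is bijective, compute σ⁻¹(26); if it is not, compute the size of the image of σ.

σ(2): Repeated squaring mod 52: 2^1 ≡ 2, 2^2 ≡ 2² = 4, 2^4 ≡ 4² = 16, 2^8 ≡ 16² = 256 ≡ 48. Since 15 = 8 + 4 + 2 + 1, 2^15 ≡ 48·16·4·2: 48·16 = 768 ≡ 40, then 40·4 = 160 ≡ 4, then 4·2 = 8. So 2^15 ≡ 8 (mod 52).
σ(6): Repeated squaring mod 52: 6^1 ≡ 6, 6^2 ≡ 6² = 36, 6^4 ≡ 36² = 1296 ≡ 48, 6^8 ≡ 48² = 2304 ≡ 16. Since 15 = 8 + 4 + 2 + 1, 6^15 ≡ 16·48·36·6: 16·48 = 768 ≡ 40, then 40·36 = 1440 ≡ 36, then 36·6 = 216 ≡ 8. So 6^15 ≡ 8 (mod 52).
So σ(2) = σ(6) = 8 while 2 ≠ 6, so σ is not injective, hence not bijective.
Since σ is not bijective, we determine |image(σ)|. Computing x^15 mod 52 for each x (by repeated squaring, reducing mod 52 at every step), the values σ(0), σ(1), …, σ(51) are: 0, 1, 8, 27, 12, 21, 8, 31, 44, 1, 12, 31, 12, 13, 40, 47, 40, 25, 8, 47, 44, 5, 40, 51, 44, 25, 0, 27, 8, 1, 12, 47, 8, 5, 44, 27, 12, 5, 12, 39, 40, 21, 40, 51, 8, 21, 44, 31, 40, 25, 44, 51.
The distinct values are {0, 1, 5, 8, 12, 13, 21, 25, 27, 31, 39, 40, 44, 47, 51}; there are 15 of them.

15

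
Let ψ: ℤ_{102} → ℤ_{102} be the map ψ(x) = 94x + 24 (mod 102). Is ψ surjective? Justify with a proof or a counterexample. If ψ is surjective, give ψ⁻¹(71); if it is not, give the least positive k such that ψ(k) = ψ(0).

51

Recall that surjectivity means every element of the codomain has a preimage under ψ.
Since gcd(94, 102) = 2, we have 94x ≡ 0 (mod 2) for all x, so ψ(x) ≡ 0 (mod 2).
But 1 ≢ 0 (mod 2), so 1 ∈ ℤ_{102} has no preimage. Hence ψ is not surjective.
Since ψ is not surjective, we find the least positive k with ψ(k) = ψ(0): this means 94k ≡ 0 (mod 102), i.e. 102 ∣ 94k. Since gcd(94, 102) = 2, dividing through by 2 this holds exactly when 51 ∣ 47k, and as gcd(47, 51) = 1, exactly when 51 ∣ k.
The smallest positive such k is 51.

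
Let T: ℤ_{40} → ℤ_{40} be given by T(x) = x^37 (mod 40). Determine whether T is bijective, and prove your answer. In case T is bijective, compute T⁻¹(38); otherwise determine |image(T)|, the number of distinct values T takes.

T(0) = 0^37 = 0.
T(10): Repeated squaring mod 40: 10^1 ≡ 10, 10^2 ≡ 10² = 100 ≡ 20, 10^4 ≡ 20² = 400 ≡ 0, 10^8 ≡ 0² = 0, 10^16 ≡ 0² = 0, 10^32 ≡ 0² = 0. Since 37 = 32 + 4 + 1, 10^37 ≡ 0·0·10: 0·0 = 0, then 0·10 = 0. So 10^37 ≡ 0 (mod 40).
So T(0) = T(10) = 0 while 0 ≠ 10, so T is not injective, hence not bijective.
Since T is not bijective, we determine |image(T)|. Computing x^37 mod 40 for each x (by repeated squaring, reducing mod 40 at every step), the values T(0), T(1), …, T(39) are: 0, 1, 32, 3, 24, 5, 16, 7, 8, 9, 0, 11, 32, 13, 24, 15, 16, 17, 8, 19, 0, 21, 32, 23, 24, 25, 16, 27, 8, 29, 0, 31, 32, 33, 24, 35, 16, 37, 8, 39.
The distinct values are {0, 1, 3, 5, 7, 8, 9, 11, 13, 15, 16, 17, 19, 21, 23, 24, 25, 27, 29, 31, 32, 33, 35, 37, 39}; there are 25 of them.

25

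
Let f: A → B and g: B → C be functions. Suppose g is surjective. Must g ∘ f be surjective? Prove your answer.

No. Take A = {0}, B = C = {0, 1, 2, 3}, f(0) = 0, and g = identity (surjective).
Then (g ∘ f)(0) = 0, and 3 ∈ C has no preimage under g ∘ f, so g ∘ f is not surjective.

not surjective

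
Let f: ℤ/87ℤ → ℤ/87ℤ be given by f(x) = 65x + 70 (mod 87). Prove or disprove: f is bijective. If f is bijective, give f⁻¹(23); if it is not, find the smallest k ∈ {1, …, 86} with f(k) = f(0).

14

Recall: f is injective when f(x_1) = f(x_2) forces x_1 = x_2.
Suppose f(x_1) = f(x_2) in ℤ/87ℤ. Then 65x_1 + 70 ≡ 65x_2 + 70 (mod 87), so 65(x_1 − x_2) ≡ 0 (mod 87).
Since gcd(65, 87) = 1, 65 is invertible modulo 87, so x_1 − x_2 ≡ 0 (mod 87), i.e. x_1 = x_2.
We now compute 65⁻¹ mod 87 explicitly. Euclid's algorithm: 87 = 1·65 + 22, 65 = 2·22 + 21, 22 = 1·21 + 1; back-substituting gives 1 = 83·65 − 62·87, so 65⁻¹ ≡ 83 (mod 87).
For any y ∈ ℤ/87ℤ, x = 83(y − 70) mod 87 satisfies f(x) = 65·83(y − 70) + 70 ≡ y (since 65·83 ≡ 1 mod 87). So every y has a preimage.
Thus f is bijective.
Since f is bijective, we find f⁻¹(23): we need 65x ≡ 23 − 70 ≡ 40 (mod 87). Using 65⁻¹ = 83: x ≡ 83·40 = 3320 = 38·87 + 14, so x = 14.
Check: f(14) = 65·14 + 70 = 980 = 11·87 + 23 ≡ 23 (mod 87).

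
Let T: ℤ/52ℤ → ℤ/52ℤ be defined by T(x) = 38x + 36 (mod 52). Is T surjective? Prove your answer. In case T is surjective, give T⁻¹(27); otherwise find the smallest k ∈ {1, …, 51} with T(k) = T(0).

26

By definition, T is surjective if every y in the codomain equals T(x) for some x in the domain.
Since gcd(38, 52) = 2, we have 38x ≡ 0 (mod 2) for all x, so T(x) ≡ 0 (mod 2).
But 1 ≢ 0 (mod 2), so 1 ∈ ℤ/52ℤ has no preimage. Thus T is not surjective.
Since T is not surjective, we find the least positive k with T(k) = T(0): this means 38k ≡ 0 (mod 52), i.e. 52 ∣ 38k. Since gcd(38, 52) = 2, dividing through by 2 this holds exactly when 26 ∣ 19k, and as gcd(19, 26) = 1, exactly when 26 ∣ k.
The smallest positive such k is 26.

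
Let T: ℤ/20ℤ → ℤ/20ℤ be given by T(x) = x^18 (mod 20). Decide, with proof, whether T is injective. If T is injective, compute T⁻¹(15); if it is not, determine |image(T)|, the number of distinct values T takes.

6

T(4): Repeated squaring mod 20: 4^1 ≡ 4, 4^2 ≡ 4² = 16, 4^4 ≡ 16² = 256 ≡ 16, 4^8 ≡ 16² = 256 ≡ 16, 4^16 ≡ 16² = 256 ≡ 16. Since 18 = 16 + 2, 4^18 ≡ 16·16: 16·16 = 256 ≡ 16. So 4^18 ≡ 16 (mod 20).
T(6): Repeated squaring mod 20: 6^1 ≡ 6, 6^2 ≡ 6² = 36 ≡ 16, 6^4 ≡ 16² = 256 ≡ 16, 6^8 ≡ 16² = 256 ≡ 16, 6^16 ≡ 16² = 256 ≡ 16. Since 18 = 16 + 2, 6^18 ≡ 16·16: 16·16 = 256 ≡ 16. So 6^18 ≡ 16 (mod 20).
So T(4) = T(6) = 16 while 4 ≠ 6, hence T is not injective.
Since T is not injective, we determine |image(T)|. Computing x^18 mod 20 for each x (by repeated squaring, reducing mod 20 at every step), the values T(0), T(1), …, T(19) are: 0, 1, 4, 9, 16, 5, 16, 9, 4, 1, 0, 1, 4, 9, 16, 5, 16, 9, 4, 1.
The distinct values are {0, 1, 4, 5, 9, 16}; there are 6 of them.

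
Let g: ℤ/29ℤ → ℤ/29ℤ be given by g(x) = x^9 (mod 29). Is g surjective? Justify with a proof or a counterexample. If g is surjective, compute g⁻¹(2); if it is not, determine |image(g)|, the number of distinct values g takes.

11

Since 29 is prime, the nonzero elements of ℤ/29ℤ form a cyclic group of order 28.
As gcd(9, 28) = 1, raising to the 9th power is a bijection on this group: if a^9 ≡ b^9 then (ab^{−1})^9 = 1, and the only element of order dividing gcd(9, 28) = 1 is 1, so a = b.
With g(0) = 0 this makes g injective on all of ℤ/29ℤ, hence bijective (finite equal-size domain and codomain). In particular g is surjective.
Since g is surjective, we find the preimage of 2. The inverse of x ↦ x^9 on (ℤ/29ℤ)^× is x ↦ x^25, because 9·25 = 225 = 8·28 + 1 ≡ 1 (mod 28) and x^{28} = 1 for x ≠ 0 (Fermat). So g⁻¹(2) = 2^25 mod 29.
Repeated squaring mod 29: 2^1 ≡ 2, 2^2 ≡ 2² = 4, 2^4 ≡ 4² = 16, 2^8 ≡ 16² = 256 ≡ 24, 2^16 ≡ 24² = 576 ≡ 25. Since 25 = 16 + 8 + 1, 2^25 ≡ 25·24·2: 25·24 = 600 ≡ 20, then 20·2 = 40 ≡ 11. So 2^25 ≡ 11 (mod 29).
Hence g⁻¹(2) = 11.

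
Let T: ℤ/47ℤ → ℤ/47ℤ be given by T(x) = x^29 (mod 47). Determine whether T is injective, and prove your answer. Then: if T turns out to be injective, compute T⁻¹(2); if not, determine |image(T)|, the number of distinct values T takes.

Since 47 is prime, the nonzero elements of ℤ/47ℤ form a cyclic group of order 46.
As gcd(29, 46) = 1, raising to the 29th power is a bijection on this group: if x_1^29 ≡ x_2^29 then (x_1x_2^{−1})^29 = 1, and the only element of order dividing gcd(29, 46) = 1 is 1, so x_1 = x_2.
With T(0) = 0 this makes T injective on all of ℤ/47ℤ, hence bijective (finite equal-size domain and codomain). In particular T is injective.
Since T is injective, we find the preimage of 2. The inverse of x ↦ x^29 on (ℤ/47ℤ)^× is x ↦ x^27, because 29·27 = 783 = 17·46 + 1 ≡ 1 (mod 46) and x^{46} = 1 for x ≠ 0 (Fermat). So T⁻¹(2) = 2^27 mod 47.
Repeated squaring mod 47: 2^1 ≡ 2, 2^2 ≡ 2² = 4, 2^4 ≡ 4² = 16, 2^8 ≡ 16² = 256 ≡ 21, 2^16 ≡ 21² = 441 ≡ 18. Since 27 = 16 + 8 + 2 + 1, 2^27 ≡ 18·21·4·2: 18·21 = 378 ≡ 2, then 2·4 = 8, then 8·2 = 16. So 2^27 ≡ 16 (mod 47).
Hence T⁻¹(2) = 16.

16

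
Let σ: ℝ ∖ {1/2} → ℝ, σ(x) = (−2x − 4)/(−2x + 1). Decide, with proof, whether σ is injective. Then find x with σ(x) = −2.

-1/3

Suppose σ(x_1) = σ(x_2). Cross-multiplying: (−2x_1 − 4)(−2x_2 + 1) = (−2x_2 − 4)(−2x_1 + 1).
Expanding both sides and cancelling the symmetric terms leaves −10·(x_1 − x_2) = 0. Since −10 ≠ 0, x_1 = x_2. Therefore σ is injective.
Solving σ(x) = −2: cross-multiplying gives −2x − 4 = −2(−2x + 1), which rearranges to −6x = 2, so x = −1/3.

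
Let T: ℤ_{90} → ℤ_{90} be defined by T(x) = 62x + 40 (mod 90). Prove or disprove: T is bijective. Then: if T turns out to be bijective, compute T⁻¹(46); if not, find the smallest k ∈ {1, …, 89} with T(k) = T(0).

We have gcd(62, 90) = 2 > 1. Taking u = 0 and v = 45: T(0) = 40 and T(45) = 62·45 + 40 = 2830 ≡ 40 (mod 90).
So T(0) = T(45) while 0 ≠ 45, thus T is not injective, hence not bijective.
Since T is not bijective, we find the least positive k with T(k) = T(0): this means 62k ≡ 0 (mod 90), i.e. 90 ∣ 62k. Since gcd(62, 90) = 2, dividing through by 2 this holds exactly when 45 ∣ 31k, and as gcd(31, 45) = 1, exactly when 45 ∣ k.
The smallest positive such k is 45.

45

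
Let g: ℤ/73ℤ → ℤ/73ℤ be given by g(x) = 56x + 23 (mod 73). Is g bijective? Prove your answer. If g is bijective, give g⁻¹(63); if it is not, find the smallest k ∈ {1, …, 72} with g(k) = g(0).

32

Suppose g(s) = g(t) in ℤ/73ℤ. Then 56s + 23 ≡ 56t + 23 (mod 73), hence 56(s − t) ≡ 0 (mod 73).
Since gcd(56, 73) = 1, 56 is invertible modulo 73, therefore s − t ≡ 0 (mod 73), i.e. s = t.
We now compute 56⁻¹ mod 73 explicitly. Euclid's algorithm: 73 = 1·56 + 17, 56 = 3·17 + 5, 17 = 3·5 + 2, 5 = 2·2 + 1; back-substituting gives 1 = 30·56 − 23·73, so 56⁻¹ ≡ 30 (mod 73).
For any y ∈ ℤ/73ℤ, x = 30(y − 23) mod 73 satisfies g(x) = 56·30(y − 23) + 23 ≡ y (since 56·30 ≡ 1 mod 73). So every y has a preimage.
So g is bijective.
Since g is bijective, we find g⁻¹(63): we need 56x ≡ 63 − 23 ≡ 40 (mod 73). Using 56⁻¹ = 30: x ≡ 30·40 = 1200 = 16·73 + 32, so x = 32.
Check: g(32) = 56·32 + 23 = 1815 = 24·73 + 63 ≡ 63 (mod 73).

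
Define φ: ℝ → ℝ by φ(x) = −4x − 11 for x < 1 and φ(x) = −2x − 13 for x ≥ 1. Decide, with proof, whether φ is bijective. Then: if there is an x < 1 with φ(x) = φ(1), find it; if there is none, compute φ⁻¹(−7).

Both pieces are strictly decreasing (slopes −4 and −2), so each is injective on its own interval.
The left piece maps (−∞, 1) onto (−15, ∞); the right piece maps [1, ∞) onto (−∞, −15].
Since −15 = −15, the images partition ℝ: φ is injective and surjective, hence bijective.
Because the two images are disjoint, no x < 1 has φ(x) = φ(1), so we compute φ⁻¹(−7): −7 lies in (−15, ∞), so solve −4x − 11 = −7: x = (−7 + 11)/(−4) = −1.

-1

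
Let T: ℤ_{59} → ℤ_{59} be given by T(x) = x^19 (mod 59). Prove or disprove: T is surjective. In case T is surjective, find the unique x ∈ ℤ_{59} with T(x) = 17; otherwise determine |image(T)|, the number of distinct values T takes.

48

Since 59 is prime, the nonzero elements of ℤ_{59} form a cyclic group of order 58.
As gcd(19, 58) = 1, raising to the 19th power is a bijection on this group: if a^19 ≡ b^19 then (ab^{−1})^19 = 1, and the only element of order dividing gcd(19, 58) = 1 is 1, so a = b.
With T(0) = 0 this makes T injective on all of ℤ_{59}, hence bijective (finite equal-size domain and codomain). In particular T is surjective.
Since T is surjective, we find the preimage of 17. The inverse of x ↦ x^19 on (ℤ_{59})^× is x ↦ x^55, because 19·55 = 1045 = 18·58 + 1 ≡ 1 (mod 58) and x^{58} = 1 for x ≠ 0 (Fermat). So T⁻¹(17) = 17^55 mod 59.
Repeated squaring mod 59: 17^1 ≡ 17, 17^2 ≡ 17² = 289 ≡ 53, 17^4 ≡ 53² = 2809 ≡ 36, 17^8 ≡ 36² = 1296 ≡ 57, 17^16 ≡ 57² = 3249 ≡ 4, 17^32 ≡ 4² = 16. Since 55 = 32 + 16 + 4 + 2 + 1, 17^55 ≡ 16·4·36·53·17: 16·4 = 64 ≡ 5, then 5·36 = 180 ≡ 3, then 3·53 = 159 ≡ 41, then 41·17 = 697 ≡ 48. So 17^55 ≡ 48 (mod 59).
Hence T⁻¹(17) = 48.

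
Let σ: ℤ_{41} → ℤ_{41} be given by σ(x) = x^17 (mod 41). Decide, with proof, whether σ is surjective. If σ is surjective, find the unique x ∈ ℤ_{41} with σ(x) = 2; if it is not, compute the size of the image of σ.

33

Since 41 is prime, the nonzero elements of ℤ_{41} form a cyclic group of order 40.
As gcd(17, 40) = 1, raising to the 17th power is a bijection on this group: if a^17 ≡ b^17 then (ab^{−1})^17 = 1, and the only element of order dividing gcd(17, 40) = 1 is 1, so a = b.
With σ(0) = 0 this makes σ injective on all of ℤ_{41}, hence bijective (finite equal-size domain and codomain). In particular σ is surjective.
Since σ is surjective, we find the preimage of 2. The inverse of x ↦ x^17 on (ℤ_{41})^× is x ↦ x^33, because 17·33 = 561 = 14·40 + 1 ≡ 1 (mod 40) and x^{40} = 1 for x ≠ 0 (Fermat). So σ⁻¹(2) = 2^33 mod 41.
Repeated squaring mod 41: 2^1 ≡ 2, 2^2 ≡ 2² = 4, 2^4 ≡ 4² = 16, 2^8 ≡ 16² = 256 ≡ 10, 2^16 ≡ 10² = 100 ≡ 18, 2^32 ≡ 18² = 324 ≡ 37. Since 33 = 32 + 1, 2^33 ≡ 37·2: 37·2 = 74 ≡ 33. So 2^33 ≡ 33 (mod 41).
Hence σ⁻¹(2) = 33.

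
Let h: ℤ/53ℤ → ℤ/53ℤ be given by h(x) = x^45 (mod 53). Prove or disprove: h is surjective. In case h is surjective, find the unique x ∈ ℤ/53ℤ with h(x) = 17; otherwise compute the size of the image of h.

11

Since 53 is prime, the nonzero elements of ℤ/53ℤ form a cyclic group of order 52.
As gcd(45, 52) = 1, raising to the 45th power is a bijection on this group: if a^45 ≡ b^45 then (ab^{−1})^45 = 1, and the only element of order dividing gcd(45, 52) = 1 is 1, so a = b.
With h(0) = 0 this makes h injective on all of ℤ/53ℤ, hence bijective (finite equal-size domain and codomain). In particular h is surjective.
Since h is surjective, we find the preimage of 17. The inverse of x ↦ x^45 on (ℤ/53ℤ)^× is x ↦ x^37, because 45·37 = 1665 = 32·52 + 1 ≡ 1 (mod 52) and x^{52} = 1 for x ≠ 0 (Fermat). So h⁻¹(17) = 17^37 mod 53.
Repeated squaring mod 53: 17^1 ≡ 17, 17^2 ≡ 17² = 289 ≡ 24, 17^4 ≡ 24² = 576 ≡ 46, 17^8 ≡ 46² = 2116 ≡ 49, 17^16 ≡ 49² = 2401 ≡ 16, 17^32 ≡ 16² = 256 ≡ 44. Since 37 = 32 + 4 + 1, 17^37 ≡ 44·46·17: 44·46 = 2024 ≡ 10, then 10·17 = 170 ≡ 11. So 17^37 ≡ 11 (mod 53).
Hence h⁻¹(17) = 11.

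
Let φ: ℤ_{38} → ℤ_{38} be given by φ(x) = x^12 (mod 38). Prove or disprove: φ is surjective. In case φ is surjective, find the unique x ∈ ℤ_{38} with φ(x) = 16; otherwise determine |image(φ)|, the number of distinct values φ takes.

φ(3): Repeated squaring mod 38: 3^1 ≡ 3, 3^2 ≡ 3² = 9, 3^4 ≡ 9² = 81 ≡ 5, 3^8 ≡ 5² = 25. Since 12 = 8 + 4, 3^12 ≡ 25·5: 25·5 = 125 ≡ 11. So 3^12 ≡ 11 (mod 38).
φ(5): Repeated squaring mod 38: 5^1 ≡ 5, 5^2 ≡ 5² = 25, 5^4 ≡ 25² = 625 ≡ 17, 5^8 ≡ 17² = 289 ≡ 23. Since 12 = 8 + 4, 5^12 ≡ 23·17: 23·17 = 391 ≡ 11. So 5^12 ≡ 11 (mod 38).
So φ(3) = φ(5) = 11 while 3 ≠ 5, thus φ is not injective.
A non-injective map from the 38-element set ℤ_{38} to itself takes at most 37 distinct values, so it cannot be surjective. Hence φ is not surjective.
Since φ is not surjective, we determine |image(φ)|. Computing x^12 mod 38 for each x (by repeated squaring, reducing mod 38 at every step), the values φ(0), φ(1), …, φ(37) are: 0, 1, 30, 11, 26, 11, 26, 1, 20, 7, 26, 1, 20, 7, 30, 7, 30, 11, 20, 19, 20, 11, 30, 7, 30, 7, 20, 1, 26, 7, 20, 1, 26, 11, 26, 11, 30, 1.
The distinct values are {0, 1, 7, 11, 19, 20, 26, 30}; there are 8 of them.

8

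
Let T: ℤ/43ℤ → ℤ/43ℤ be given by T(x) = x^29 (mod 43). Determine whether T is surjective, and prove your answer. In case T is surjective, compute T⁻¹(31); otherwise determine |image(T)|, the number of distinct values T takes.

Since 43 is prime, the nonzero elements of ℤ/43ℤ form a cyclic group of order 42.
As gcd(29, 42) = 1, raising to the 29th power is a bijection on this group: if a^29 ≡ b^29 then (ab^{−1})^29 = 1, and the only element of order dividing gcd(29, 42) = 1 is 1, so a = b.
With T(0) = 0 this makes T injective on all of ℤ/43ℤ, hence bijective (finite equal-size domain and codomain). In particular T is surjective.
Since T is surjective, we find the preimage of 31. The inverse of x ↦ x^29 on (ℤ/43ℤ)^× is x ↦ x^29, because 29·29 = 841 = 20·42 + 1 ≡ 1 (mod 42) and x^{42} = 1 for x ≠ 0 (Fermat). So T⁻¹(31) = 31^29 mod 43.
Repeated squaring mod 43: 31^1 ≡ 31, 31^2 ≡ 31² = 961 ≡ 15, 31^4 ≡ 15² = 225 ≡ 10, 31^8 ≡ 10² = 100 ≡ 14, 31^16 ≡ 14² = 196 ≡ 24. Since 29 = 16 + 8 + 4 + 1, 31^29 ≡ 24·14·10·31: 24·14 = 336 ≡ 35, then 35·10 = 350 ≡ 6, then 6·31 = 186 ≡ 14. So 31^29 ≡ 14 (mod 43).
Hence T⁻¹(31) = 14.

14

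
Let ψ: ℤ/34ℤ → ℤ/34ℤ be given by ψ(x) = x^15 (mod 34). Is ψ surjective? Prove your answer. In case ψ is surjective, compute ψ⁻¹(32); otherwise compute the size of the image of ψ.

Computing x^15 mod 34 for each x (by repeated squaring, reducing mod 34 at every step), the values ψ(0), ψ(1), …, ψ(33) are: 0, 1, 26, 23, 30, 7, 20, 5, 32, 19, 12, 31, 10, 21, 28, 25, 16, 17, 18, 9, 6, 13, 24, 3, 22, 15, 2, 29, 14, 27, 4, 11, 8, 33.
Every element of ℤ/34ℤ appears exactly once in this list, so ψ is a bijection, and in particular surjective.
Since ψ is surjective, we read off the preimage of 32 from the same table: ψ(8) = 32, so ψ⁻¹(32) = 8.

8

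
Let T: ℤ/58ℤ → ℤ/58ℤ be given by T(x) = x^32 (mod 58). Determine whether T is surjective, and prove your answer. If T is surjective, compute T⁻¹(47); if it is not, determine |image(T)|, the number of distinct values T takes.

16

T(3): Repeated squaring mod 58: 3^1 ≡ 3, 3^2 ≡ 3² = 9, 3^4 ≡ 9² = 81 ≡ 23, 3^8 ≡ 23² = 529 ≡ 7, 3^16 ≡ 7² = 49, 3^32 ≡ 49² = 2401 ≡ 23. So 3^32 ≡ 23 (mod 58).
T(7): Repeated squaring mod 58: 7^1 ≡ 7, 7^2 ≡ 7² = 49, 7^4 ≡ 49² = 2401 ≡ 23, 7^8 ≡ 23² = 529 ≡ 7, 7^16 ≡ 7² = 49, 7^32 ≡ 49² = 2401 ≡ 23. So 7^32 ≡ 23 (mod 58).
So T(3) = T(7) = 23 while 3 ≠ 7, so T is not injective.
A non-injective map from the 58-element set ℤ/58ℤ to itself takes at most 57 distinct values, so it cannot be surjective. Therefore T is not surjective.
Since T is not surjective, we determine |image(T)|. Computing x^32 mod 58 for each x (by repeated squaring, reducing mod 58 at every step), the values T(0), T(1), …, T(57) are: 0, 1, 16, 23, 24, 45, 20, 23, 36, 7, 24, 25, 30, 25, 20, 49, 54, 1, 54, 53, 36, 7, 52, 49, 16, 53, 52, 45, 30, 29, 30, 45, 52, 53, 16, 49, 52, 7, 36, 53, 54, 1, 54, 49, 20, 25, 30, 25, 24, 7, 36, 23, 20, 45, 24, 23, 16, 1.
The distinct values are {0, 1, 7, 16, 20, 23, 24, 25, 29, 30, 36, 45, 49, 52, 53, 54}; there are 16 of them.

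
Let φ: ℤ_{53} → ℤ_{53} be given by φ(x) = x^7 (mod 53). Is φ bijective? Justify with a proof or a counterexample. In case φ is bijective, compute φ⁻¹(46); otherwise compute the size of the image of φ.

Since 53 is prime, the nonzero elements of ℤ_{53} form a cyclic group of order 52.
As gcd(7, 52) = 1, raising to the 7th power is a bijection on this group: if s^7 ≡ t^7 then (st^{−1})^7 = 1, and the only element of order dividing gcd(7, 52) = 1 is 1, so s = t.
With φ(0) = 0 this makes φ injective on all of ℤ_{53}, hence bijective (finite equal-size domain and codomain). In particular φ is bijective.
Since φ is bijective, we find the preimage of 46. The inverse of x ↦ x^7 on (ℤ_{53})^× is x ↦ x^15, because 7·15 = 105 = 2·52 + 1 ≡ 1 (mod 52) and x^{52} = 1 for x ≠ 0 (Fermat). So φ⁻¹(46) = 46^15 mod 53.
Repeated squaring mod 53: 46^1 ≡ 46, 46^2 ≡ 46² = 2116 ≡ 49, 46^4 ≡ 49² = 2401 ≡ 16, 46^8 ≡ 16² = 256 ≡ 44. Since 15 = 8 + 4 + 2 + 1, 46^15 ≡ 44·16·49·46: 44·16 = 704 ≡ 15, then 15·49 = 735 ≡ 46, then 46·46 = 2116 ≡ 49. So 46^15 ≡ 49 (mod 53).
Hence φ⁻¹(46) = 49.

49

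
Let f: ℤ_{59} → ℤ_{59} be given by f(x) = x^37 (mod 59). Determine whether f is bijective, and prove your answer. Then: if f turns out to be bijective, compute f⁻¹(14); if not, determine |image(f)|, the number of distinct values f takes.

54

Since 59 is prime, the nonzero elements of ℤ_{59} form a cyclic group of order 58.
As gcd(37, 58) = 1, raising to the 37th power is a bijection on this group: if x_1^37 ≡ x_2^37 then (x_1x_2^{−1})^37 = 1, and the only element of order dividing gcd(37, 58) = 1 is 1, so x_1 = x_2.
With f(0) = 0 this makes f injective on all of ℤ_{59}, hence bijective (finite equal-size domain and codomain). In particular f is bijective.
Since f is bijective, we find the preimage of 14. The inverse of x ↦ x^37 on (ℤ_{59})^× is x ↦ x^11, because 37·11 = 407 = 7·58 + 1 ≡ 1 (mod 58) and x^{58} = 1 for x ≠ 0 (Fermat). So f⁻¹(14) = 14^11 mod 59.
Repeated squaring mod 59: 14^1 ≡ 14, 14^2 ≡ 14² = 196 ≡ 19, 14^4 ≡ 19² = 361 ≡ 7, 14^8 ≡ 7² = 49. Since 11 = 8 + 2 + 1, 14^11 ≡ 49·19·14: 49·19 = 931 ≡ 46, then 46·14 = 644 ≡ 54. So 14^11 ≡ 54 (mod 59).
Hence f⁻¹(14) = 54.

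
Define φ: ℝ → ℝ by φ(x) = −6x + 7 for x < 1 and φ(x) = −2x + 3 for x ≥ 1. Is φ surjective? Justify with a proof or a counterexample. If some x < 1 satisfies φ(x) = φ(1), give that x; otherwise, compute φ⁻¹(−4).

Both pieces are strictly decreasing (slopes −6 and −2), so each is injective on its own interval.
The left piece maps (−∞, 1) onto (1, ∞); the right piece maps [1, ∞) onto (−∞, 1].
These images together cover ℝ, so φ is surjective.
Because the two images are disjoint, no x < 1 has φ(x) = φ(1), so we compute φ⁻¹(−4): −4 lies in (−∞, 1], so solve −2x + 3 = −4: x = (−4 − 3)/(−2) = 7/2.

7/2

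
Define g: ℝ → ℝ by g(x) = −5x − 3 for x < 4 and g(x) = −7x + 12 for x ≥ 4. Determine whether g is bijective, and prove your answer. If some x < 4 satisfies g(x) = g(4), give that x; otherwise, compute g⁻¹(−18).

13/5

Both pieces are strictly decreasing (slopes −5 and −7), so each is injective on its own interval.
The left piece maps (−∞, 4) onto (−23, ∞); the right piece maps [4, ∞) onto (−∞, −16].
These images overlap. In particular g(4) = −16 (right piece), and solving −5x − 3 = −16 on the left piece gives x = 13/5 < 4.
So g(13/5) = g(4) with 13/5 ≠ 4, and g is not injective, hence not bijective. This x = 13/5 is the requested value below 4.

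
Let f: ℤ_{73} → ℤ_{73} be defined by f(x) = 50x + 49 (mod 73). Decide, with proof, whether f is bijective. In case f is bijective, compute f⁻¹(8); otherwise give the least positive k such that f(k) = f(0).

Recall that f is injective if f(u) = f(v) implies u = v.
Suppose f(u) = f(v) in ℤ_{73}. Then 50u + 49 ≡ 50v + 49 (mod 73), therefore 50(u − v) ≡ 0 (mod 73).
Since gcd(50, 73) = 1, 50 is invertible modulo 73, thus u − v ≡ 0 (mod 73), i.e. u = v.
We now compute 50⁻¹ mod 73 explicitly. Euclid's algorithm: 73 = 1·50 + 23, 50 = 2·23 + 4, 23 = 5·4 + 3, 4 = 1·3 + 1; back-substituting gives 1 = 19·50 − 13·73, so 50⁻¹ ≡ 19 (mod 73).
Then y ↦ 19(y − 49) is a two-sided inverse to f, so every y ∈ ℤ_{73} has a preimage.
Therefore f is bijective.
Since f is bijective, we compute f⁻¹(8): solve 50x + 49 ≡ 8 (mod 73), i.e. 50x ≡ 32 (mod 73).
Multiplying by 50⁻¹ = 19 gives x ≡ 19·32 = 608 = 8·73 + 24 ≡ 24 (mod 73).
Check: f(24) = 50·24 + 49 = 1249 = 17·73 + 8 ≡ 8 (mod 73).

24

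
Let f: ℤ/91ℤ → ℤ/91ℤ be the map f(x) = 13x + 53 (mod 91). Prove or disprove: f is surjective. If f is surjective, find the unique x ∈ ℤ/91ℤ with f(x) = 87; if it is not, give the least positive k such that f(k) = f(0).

7

Recall: surjectivity means every element of the codomain has a preimage under f.
Since gcd(13, 91) = 13, we have 13x ≡ 0 (mod 13) for all x, so f(x) ≡ 1 (mod 13).
But 0 ≢ 1 (mod 13), so 0 ∈ ℤ/91ℤ has no preimage. Thus f is not surjective.
Since f is not surjective, we find the least positive k with f(k) = f(0): this means 13k ≡ 0 (mod 91), i.e. 91 ∣ 13k. Since gcd(13, 91) = 13, dividing through by 13 this holds exactly when 7 ∣ k.
The smallest positive such k is 7.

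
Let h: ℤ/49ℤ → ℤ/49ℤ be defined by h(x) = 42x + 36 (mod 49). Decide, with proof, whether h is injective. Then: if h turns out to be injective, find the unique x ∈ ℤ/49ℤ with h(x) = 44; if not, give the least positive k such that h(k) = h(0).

By definition, injectivity means: for all u, v in the domain, h(u) = h(v) implies u = v.
We have gcd(42, 49) = 7 > 1. Taking u = 0 and v = 7: h(0) = 36 and h(7) = 42·7 + 36 = 330 ≡ 36 (mod 49).
So h(0) = h(7) while 0 ≠ 7, hence h is not injective.
Since h is not injective, we find the least positive k with h(k) = h(0): this means 42k ≡ 0 (mod 49), i.e. 49 ∣ 42k. Since gcd(42, 49) = 7, dividing through by 7 this holds exactly when 7 ∣ 6k, and as gcd(6, 7) = 1, exactly when 7 ∣ k.
The smallest positive such k is 7.

7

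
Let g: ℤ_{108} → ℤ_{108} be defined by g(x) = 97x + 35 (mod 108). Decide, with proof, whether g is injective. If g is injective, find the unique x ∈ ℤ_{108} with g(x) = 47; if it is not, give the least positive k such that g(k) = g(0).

If g(a) = g(b), then 97a ≡ 97b (mod 108). Because gcd(97, 108) = 1, we may cancel 97 to get a ≡ b (mod 108).
So g is injective.
We now compute 97⁻¹ mod 108 explicitly. Euclid's algorithm: 108 = 1·97 + 11, 97 = 8·11 + 9, 11 = 1·9 + 2, 9 = 4·2 + 1; back-substituting gives 1 = 49·97 − 44·108, so 97⁻¹ ≡ 49 (mod 108).
Since g is injective, we find g⁻¹(47): we need 97x ≡ 47 − 35 ≡ 12 (mod 108). Using 97⁻¹ = 49: x ≡ 49·12 = 588 = 5·108 + 48, so x = 48.
Check: g(48) = 97·48 + 35 = 4691 = 43·108 + 47 ≡ 47 (mod 108).

48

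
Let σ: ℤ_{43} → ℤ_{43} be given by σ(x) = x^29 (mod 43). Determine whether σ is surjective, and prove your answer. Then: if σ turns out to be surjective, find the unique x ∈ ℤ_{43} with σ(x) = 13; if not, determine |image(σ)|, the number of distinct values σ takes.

38

Since 43 is prime, the nonzero elements of ℤ_{43} form a cyclic group of order 42.
As gcd(29, 42) = 1, raising to the 29th power is a bijection on this group: if a^29 ≡ b^29 then (ab^{−1})^29 = 1, and the only element of order dividing gcd(29, 42) = 1 is 1, so a = b.
With σ(0) = 0 this makes σ injective on all of ℤ_{43}, hence bijective (finite equal-size domain and codomain). In particular σ is surjective.
Since σ is surjective, we find the preimage of 13. The inverse of x ↦ x^29 on (ℤ_{43})^× is x ↦ x^29, because 29·29 = 841 = 20·42 + 1 ≡ 1 (mod 42) and x^{42} = 1 for x ≠ 0 (Fermat). So σ⁻¹(13) = 13^29 mod 43.
Repeated squaring mod 43: 13^1 ≡ 13, 13^2 ≡ 13² = 169 ≡ 40, 13^4 ≡ 40² = 1600 ≡ 9, 13^8 ≡ 9² = 81 ≡ 38, 13^16 ≡ 38² = 1444 ≡ 25. Since 29 = 16 + 8 + 4 + 1, 13^29 ≡ 25·38·9·13: 25·38 = 950 ≡ 4, then 4·9 = 36, then 36·13 = 468 ≡ 38. So 13^29 ≡ 38 (mod 43).
Hence σ⁻¹(13) = 38.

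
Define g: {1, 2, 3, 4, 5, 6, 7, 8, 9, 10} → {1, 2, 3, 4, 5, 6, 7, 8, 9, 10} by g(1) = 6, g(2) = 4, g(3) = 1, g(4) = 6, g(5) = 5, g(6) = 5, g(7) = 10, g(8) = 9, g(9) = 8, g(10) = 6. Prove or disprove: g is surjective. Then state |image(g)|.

No element maps to 2, so g is not surjective.
The image of g is {1, 4, 5, 6, 8, 9, 10}, which has 7 elements.

7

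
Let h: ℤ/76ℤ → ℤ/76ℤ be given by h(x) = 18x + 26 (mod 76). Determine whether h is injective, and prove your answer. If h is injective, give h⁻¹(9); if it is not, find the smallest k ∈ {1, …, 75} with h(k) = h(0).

38

Recall that injectivity means: for all a, b in the domain, h(a) = h(b) implies a = b.
We have gcd(18, 76) = 2 > 1. Taking a = 0 and b = 38: h(0) = 26 and h(38) = 18·38 + 26 = 710 ≡ 26 (mod 76).
So h(0) = h(38) while 0 ≠ 38, so h is not injective.
Since h is not injective, we find the least positive k with h(k) = h(0): this means 18k ≡ 0 (mod 76), i.e. 76 ∣ 18k. Since gcd(18, 76) = 2, dividing through by 2 this holds exactly when 38 ∣ 9k, and as gcd(9, 38) = 1, exactly when 38 ∣ k.
The smallest positive such k is 38.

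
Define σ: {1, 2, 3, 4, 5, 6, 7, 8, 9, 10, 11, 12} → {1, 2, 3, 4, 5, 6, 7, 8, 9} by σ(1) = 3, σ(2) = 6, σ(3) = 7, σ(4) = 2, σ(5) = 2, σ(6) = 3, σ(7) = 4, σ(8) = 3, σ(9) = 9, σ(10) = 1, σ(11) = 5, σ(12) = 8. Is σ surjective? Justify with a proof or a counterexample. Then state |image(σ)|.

Every element of the codomain has a preimage: 1 = σ(10), 2 = σ(4), 3 = σ(1), 4 = σ(7), 5 = σ(11), 6 = σ(2), 7 = σ(3), 8 = σ(12), 9 = σ(9).
Therefore σ is surjective.
The image of σ is {1, 2, 3, 4, 5, 6, 7, 8, 9}, which has 9 elements.

9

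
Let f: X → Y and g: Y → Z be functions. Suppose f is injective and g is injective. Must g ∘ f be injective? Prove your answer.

injective

Suppose (g ∘ f)(x_1) = (g ∘ f)(x_2), i.e. g(f(x_1)) = g(f(x_2)).
Since g is injective, f(x_1) = f(x_2). Since f is injective, x_1 = x_2. Therefore g ∘ f is injective.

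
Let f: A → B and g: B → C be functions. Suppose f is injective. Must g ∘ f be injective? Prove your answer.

not injective

No. Take A = B = C = {0, 1, 2}, f = identity (injective), and g(x) = 0 for every x.
Then (g ∘ f)(0) = 0 = (g ∘ f)(2) with 0 ≠ 2, so g ∘ f is not injective.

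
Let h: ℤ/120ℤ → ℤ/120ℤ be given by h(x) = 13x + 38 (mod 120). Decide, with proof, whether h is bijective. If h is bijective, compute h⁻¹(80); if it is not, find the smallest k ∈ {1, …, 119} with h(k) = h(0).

114

By definition, injectivity means: for all s, t in the domain, h(s) = h(t) implies s = t.
If h(s) = h(t), then 13s ≡ 13t (mod 120). Because gcd(13, 120) = 1, we may cancel 13 to get s ≡ t (mod 120).
We now compute 13⁻¹ mod 120 explicitly. Euclid's algorithm: 120 = 9·13 + 3, 13 = 4·3 + 1; back-substituting gives 1 = 37·13 − 4·120, so 13⁻¹ ≡ 37 (mod 120).
For any y ∈ ℤ/120ℤ, x = 37(y − 38) mod 120 satisfies h(x) = 13·37(y − 38) + 38 ≡ y (since 13·37 ≡ 1 mod 120). So every y has a preimage.
Therefore h is bijective.
Since h is bijective, we compute h⁻¹(80): solve 13x + 38 ≡ 80 (mod 120), i.e. 13x ≡ 42 (mod 120).
Multiplying by 13⁻¹ = 37 gives x ≡ 37·42 = 1554 = 12·120 + 114 ≡ 114 (mod 120).
Check: h(114) = 13·114 + 38 = 1520 = 12·120 + 80 ≡ 80 (mod 120).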